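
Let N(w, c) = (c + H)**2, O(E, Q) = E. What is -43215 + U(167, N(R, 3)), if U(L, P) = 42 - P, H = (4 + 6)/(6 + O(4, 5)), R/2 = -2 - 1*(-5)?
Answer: -43189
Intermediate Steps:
R = 6 (R = 2*(-2 - 1*(-5)) = 2*(-2 + 5) = 2*3 = 6)
H = 1 (H = (4 + 6)/(6 + 4) = 10/10 = 10*(1/10) = 1)
N(w, c) = (1 + c)**2 (N(w, c) = (c + 1)**2 = (1 + c)**2)
-43215 + U(167, N(R, 3)) = -43215 + (42 - (1 + 3)**2) = -43215 + (42 - 1*4**2) = -43215 + (42 - 1*16) = -43215 + (42 - 16) = -43215 + 26 = -43189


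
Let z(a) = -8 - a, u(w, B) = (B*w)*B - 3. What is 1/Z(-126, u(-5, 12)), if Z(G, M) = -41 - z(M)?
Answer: -1/756 ≈ -0.0013228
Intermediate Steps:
u(w, B) = -3 + w*B² (u(w, B) = w*B² - 3 = -3 + w*B²)
Z(G, M) = -33 + M (Z(G, M) = -41 - (-8 - M) = -41 + (8 + M) = -33 + M)
1/Z(-126, u(-5, 12)) = 1/(-33 + (-3 - 5*12²)) = 1/(-33 + (-3 - 5*144)) = 1/(-33 + (-3 - 720)) = 1/(-33 - 723) = 1/(-756) = -1/756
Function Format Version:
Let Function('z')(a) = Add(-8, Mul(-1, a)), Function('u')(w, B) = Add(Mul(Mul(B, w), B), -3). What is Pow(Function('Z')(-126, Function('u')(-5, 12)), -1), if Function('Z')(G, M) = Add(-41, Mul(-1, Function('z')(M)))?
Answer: Rational(-1, 756) ≈ -0.0013228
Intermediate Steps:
Function('u')(w, B) = Add(-3, Mul(w, Pow(B, 2))) (Function('u')(w, B) = Add(Mul(w, Pow(B, 2)), -3) = Add(-3, Mul(w, Pow(B, 2))))
Function('Z')(G, M) = Add(-33, M) (Function('Z')(G, M) = Add(-41, Mul(-1, Add(-8, Mul(-1, M)))) = Add(-41, Add(8, M)) = Add(-33, M))
Pow(Function('Z')(-126, Function('u')(-5, 12)), -1) = Pow(Add(-33, Add(-3, Mul(-5, Pow(12, 2)))), -1) = Pow(Add(-33, Add(-3, Mul(-5, 144))), -1) = Pow(Add(-33, Add(-3, -720)), -1) = Pow(Add(-33, -723), -1) = Pow(-756, -1) = Rational(-1, 756)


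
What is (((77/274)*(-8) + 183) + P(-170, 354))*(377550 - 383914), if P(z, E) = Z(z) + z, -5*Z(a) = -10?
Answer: -11117908/137 ≈ -81153.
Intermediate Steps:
Z(a) = 2 (Z(a) = -⅕*(-10) = 2)
P(z, E) = 2 + z
(((77/274)*(-8) + 183) + P(-170, 354))*(377550 - 383914) = (((77/274)*(-8) + 183) + (2 - 170))*(377550 - 383914) = (((77*(1/274))*(-8) + 183) - 168)*(-6364) = (((77/274)*(-8) + 183) - 168)*(-6364) = ((-308/137 + 183) - 168)*(-6364) = (24763/137 - 168)*(-6364) = (1747/137)*(-6364) = -11117908/137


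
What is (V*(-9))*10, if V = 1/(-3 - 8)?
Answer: 90/11 ≈ 8.1818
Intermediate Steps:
V = -1/11 (V = 1/(-11) = -1/11 ≈ -0.090909)
(V*(-9))*10 = -1/11*(-9)*10 = (9/11)*10 = 90/11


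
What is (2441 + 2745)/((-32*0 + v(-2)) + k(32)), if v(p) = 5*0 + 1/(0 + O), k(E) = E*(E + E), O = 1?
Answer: 5186/2049 ≈ 2.5310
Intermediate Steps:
k(E) = 2*E² (k(E) = E*(2*E) = 2*E²)
v(p) = 1 (v(p) = 5*0 + 1/(0 + 1) = 0 + 1/1 = 0 + 1 = 1)
(2441 + 2745)/((-32*0 + v(-2)) + k(32)) = (2441 + 2745)/((-32*0 + 1) + 2*32²) = 5186/((0 + 1) + 2*1024) = 5186/(1 + 2048) = 5186/2049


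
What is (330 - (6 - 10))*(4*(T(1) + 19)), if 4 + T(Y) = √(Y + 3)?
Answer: 22712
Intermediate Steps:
T(Y) = -4 + √(3 + Y) (T(Y) = -4 + √(Y + 3) = -4 + √(3 + Y))
(330 - (6 - 10))*(4*(T(1) + 19)) = (330 - (6 - 10))*(4*((-4 + √(3 + 1)) + 19)) = (330 - 1*(-4))*(4*((-4 + √4) + 19)) = (330 + 4)*(4*((-4 + 2) + 19)) = 334*(4*(-2 + 19)) = 334*(4*17) = 334*68 = 22712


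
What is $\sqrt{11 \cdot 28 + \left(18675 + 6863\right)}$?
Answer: $\sqrt{25846} \approx 160.77$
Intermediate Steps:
$\sqrt{11 \cdot 28 + \left(18675 + 6863\right)} = \sqrt{308 + 25538} = \sqrt{25846}$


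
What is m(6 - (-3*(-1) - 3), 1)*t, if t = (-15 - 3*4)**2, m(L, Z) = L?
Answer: 4374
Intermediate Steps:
t = 729 (t = (-15 - 12)**2 = (-27)**2 = 729)
m(6 - (-3*(-1) - 3), 1)*t = (6 - (-3*(-1) - 3))*729 = (6 - (3 - 3))*729 = (6 - 1*0)*729 = (6 + 0)*729 = 6*729 = 4374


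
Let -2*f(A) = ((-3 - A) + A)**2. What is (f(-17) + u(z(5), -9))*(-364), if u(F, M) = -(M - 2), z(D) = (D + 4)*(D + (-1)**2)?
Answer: -2366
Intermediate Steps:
f(A) = -9/2 (f(A) = -((-3 - A) + A)**2/2 = -1/2*(-3)**2 = -1/2*9 = -9/2)
z(D) = (1 + D)*(4 + D) (z(D) = (4 + D)*(D + 1) = (4 + D)*(1 + D) = (1 + D)*(4 + D))
u(F, M) = 2 - M (u(F, M) = -(-2 + M) = 2 - M)
(f(-17) + u(z(5), -9))*(-364) = (-9/2 + (2 - 1*(-9)))*(-364) = (-9/2 + (2 + 9))*(-364) = (-9/2 + 11)*(-364) = (13/2)*(-364) = -2366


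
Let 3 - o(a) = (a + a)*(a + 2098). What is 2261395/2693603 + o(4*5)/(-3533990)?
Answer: 8219941281401/9519166065970 ≈ 0.86351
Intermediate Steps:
o(a) = 3 - 2*a*(2098 + a) (o(a) = 3 - (a + a)*(a + 2098) = 3 - 2*a*(2098 + a))
2261395/2693603 + o(4*5)/(-3533990) = 2261395/2693603 + (3 - 16784*5 - 2*(4*5)²)/(-3533990) = 2261395*(1/2693603) + (3 - 4196*20 - 2*20²)*(-1/3533990) = 2261395/2693603 + (3 - 83920 - 2*400)*(-1/3533990) = 2261395/2693603 + (3 - 83920 - 800)*(-1/3533990) = 2261395/2693603 - 84717*(-1/3533990) = 2261395/2693603 + 84717/3533990 = 8219941281401/9519166065970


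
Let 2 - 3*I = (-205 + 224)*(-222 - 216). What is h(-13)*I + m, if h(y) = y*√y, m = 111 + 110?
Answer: 221 - 108212*I*√13/3 ≈ 221.0 - 1.3005e+5*I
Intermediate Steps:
m = 221
h(y) = y^(3/2)
I = 8324/3 (I = ⅔ - (-205 + 224)*(-222 - 216)/3 = ⅔ - 19*(-438)/3 = ⅔ - ⅓*(-8322) = ⅔ + 2774 = 8324/3 ≈ 2774.7)
h(-13)*I + m = (-13)^(3/2)*(8324/3) + 221 = -13*I*√13*(8324/3) + 221 = -108212*I*√13/3 + 221 = 221 - 108212*I*√13/3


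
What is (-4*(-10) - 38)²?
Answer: 4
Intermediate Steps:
(-4*(-10) - 38)² = (40 - 38)² = 2² = 4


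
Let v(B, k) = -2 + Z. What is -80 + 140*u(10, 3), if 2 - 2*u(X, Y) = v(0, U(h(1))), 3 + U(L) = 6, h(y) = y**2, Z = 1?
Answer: 130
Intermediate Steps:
U(L) = 3 (U(L) = -3 + 6 = 3)
v(B, k) = -1 (v(B, k) = -2 + 1 = -1)
u(X, Y) = 3/2 (u(X, Y) = 1 - 1/2*(-1) = 1 + 1/2 = 3/2)
-80 + 140*u(10, 3) = -80 + 140*(3/2) = -80 + 210 = 130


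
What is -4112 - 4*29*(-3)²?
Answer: -5156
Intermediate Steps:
-4112 - 4*29*(-3)² = -4112 - 116*9 = -4112 - 1*1044 = -4112 - 1044 = -5156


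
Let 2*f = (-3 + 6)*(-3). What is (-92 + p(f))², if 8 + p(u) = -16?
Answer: 13456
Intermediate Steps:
f = -9/2 (f = ((-3 + 6)*(-3))/2 = (3*(-3))/2 = (½)*(-9) = -9/2 ≈ -4.5000)
p(u) = -24 (p(u) = -8 - 16 = -24)
(-92 + p(f))² = (-92 - 24)² = (-116)² = 13456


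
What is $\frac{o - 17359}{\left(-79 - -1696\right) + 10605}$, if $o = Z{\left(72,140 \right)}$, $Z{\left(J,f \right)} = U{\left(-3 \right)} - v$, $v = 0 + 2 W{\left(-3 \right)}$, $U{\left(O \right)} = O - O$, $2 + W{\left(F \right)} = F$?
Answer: $- \frac{5783}{4074} \approx -1.4195$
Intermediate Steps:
$W{\left(F \right)} = -2 + F$
$U{\left(O \right)} = 0$
$v = -10$ ($v = 0 + 2 \left(-2 - 3\right) = 0 + 2 \left(-5\right) = 0 - 10 = -10$)
$Z{\left(J,f \right)} = 10$ ($Z{\left(J,f \right)} = 0 - -10 = 0 + 10 = 10$)
$o = 10$
$\frac{o - 17359}{\left(-79 - -1696\right) + 10605} = \frac{10 - 17359}{\left(-79 - -1696\right) + 10605} = - \frac{17349}{\left(-79 + 1696\right) + 10605} = - \frac{17349}{1617 + 10605} = - \frac{17349}{12222} = \left(-17349\right) \frac{1}{12222} = - \frac{5783}{4074}$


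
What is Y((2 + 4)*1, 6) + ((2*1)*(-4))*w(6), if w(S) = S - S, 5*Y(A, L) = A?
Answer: 6/5 ≈ 1.2000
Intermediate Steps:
Y(A, L) = A/5
w(S) = 0
Y((2 + 4)*1, 6) + ((2*1)*(-4))*w(6) = ((2 + 4)*1)/5 + ((2*1)*(-4))*0 = (6*1)/5 + (2*(-4))*0 = (⅕)*6 - 8*0 = 6/5 + 0 = 6/5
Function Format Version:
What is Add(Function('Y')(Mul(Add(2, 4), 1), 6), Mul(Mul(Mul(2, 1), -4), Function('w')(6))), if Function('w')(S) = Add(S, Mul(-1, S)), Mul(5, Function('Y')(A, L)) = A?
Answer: Rational(6, 5) ≈ 1.2000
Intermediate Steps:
Function('Y')(A, L) = Mul(Rational(1, 5), A)
Function('w')(S) = 0
Add(Function('Y')(Mul(Add(2, 4), 1), 6), Mul(Mul(Mul(2, 1), -4), Function('w')(6))) = Add(Mul(Rational(1, 5), Mul(Add(2, 4), 1)), Mul(Mul(Mul(2, 1), -4), 0)) = Add(Mul(Rational(1, 5), Mul(6, 1)), Mul(Mul(2, -4), 0)) = Add(Mul(Rational(1, 5), 6), Mul(-8, 0)) = Add(Rational(6, 5), 0) = Rational(6, 5)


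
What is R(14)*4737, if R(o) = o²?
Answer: 928452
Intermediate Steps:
R(14)*4737 = 14²*4737 = 196*4737 = 928452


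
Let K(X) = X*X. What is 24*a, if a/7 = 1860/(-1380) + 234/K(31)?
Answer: -4100712/22103 ≈ -185.53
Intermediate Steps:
K(X) = X²
a = -170863/22103 (a = 7*(1860/(-1380) + 234/(31²)) = 7*(1860*(-1/1380) + 234/961) = 7*(-31/23 + 234*(1/961)) = 7*(-31/23 + 234/961) = 7*(-24409/22103) = -170863/22103 ≈ -7.7303)
24*a = 24*(-170863/22103) = -4100712/22103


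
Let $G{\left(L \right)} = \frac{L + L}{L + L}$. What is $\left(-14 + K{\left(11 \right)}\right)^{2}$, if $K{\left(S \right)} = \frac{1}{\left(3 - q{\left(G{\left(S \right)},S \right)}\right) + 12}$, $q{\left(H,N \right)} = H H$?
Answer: $\frac{38025}{196} \approx 194.01$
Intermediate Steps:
$G{\left(L \right)} = 1$ ($G{\left(L \right)} = \frac{2 L}{2 L} = 2 L \frac{1}{2 L} = 1$)
$q{\left(H,N \right)} = H^{2}$
$K{\left(S \right)} = \frac{1}{14}$ ($K{\left(S \right)} = \frac{1}{\left(3 - 1^{2}\right) + 12} = \frac{1}{\left(3 - 1\right) + 12} = \frac{1}{2 + 12} = \frac{1}{14}$)
$\left(-14 + K{\left(11 \right)}\right)^{2} = \left(-14 + \frac{1}{14}\right)^{2} = \left(- \frac{195}{14}\right)^{2} = \frac{38025}{196}$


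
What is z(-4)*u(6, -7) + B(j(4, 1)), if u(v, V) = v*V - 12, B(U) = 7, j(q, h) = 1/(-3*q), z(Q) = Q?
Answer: 223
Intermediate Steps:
j(q, h) = -1/(3*q)
u(v, V) = -12 + V*v (u(v, V) = V*v - 12 = -12 + V*v)
z(-4)*u(6, -7) + B(j(4, 1)) = -4*(-12 - 7*6) + 7 = -4*(-12 - 42) + 7 = -4*(-54) + 7 = 216 + 7 = 223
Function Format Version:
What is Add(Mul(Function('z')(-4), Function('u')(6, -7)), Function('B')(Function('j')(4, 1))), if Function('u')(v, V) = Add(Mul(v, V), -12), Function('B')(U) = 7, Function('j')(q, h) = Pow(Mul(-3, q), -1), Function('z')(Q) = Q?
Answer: 223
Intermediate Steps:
Function('j')(q, h) = Mul(Rational(-1, 3), Pow(q, -1))
Function('u')(v, V) = Add(-12, Mul(V, v)) (Function('u')(v, V) = Add(Mul(V, v), -12) = Add(-12, Mul(V, v)))
Add(Mul(Function('z')(-4), Function('u')(6, -7)), Function('B')(Function('j')(4, 1))) = Add(Mul(-4, Add(-12, Mul(-7, 6))), 7) = Add(Mul(-4, Add(-12, -42)), 7) = Add(Mul(-4, -54), 7) = Add(216, 7) = 223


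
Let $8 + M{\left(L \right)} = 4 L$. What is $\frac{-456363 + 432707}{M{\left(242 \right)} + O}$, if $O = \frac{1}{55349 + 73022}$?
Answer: $- \frac{3036744376}{123236161} \approx -24.642$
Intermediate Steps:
$O = \frac{1}{128371} \approx 7.7899 \cdot 10^{-6}$
$M{\left(L \right)} = -8 + 4 L$
$\frac{-456363 + 432707}{M{\left(242 \right)} + O} = \frac{-456363 + 432707}{\left(-8 + 4 \cdot 242\right) + \frac{1}{128371}} = - \frac{23656}{\left(-8 + 968\right) + \frac{1}{128371}} = - \frac{23656}{960 + \frac{1}{128371}} = - \frac{23656}{\frac{123236161}{128371}} = \left(-23656\right) \frac{128371}{123236161} = - \frac{3036744376}{123236161}$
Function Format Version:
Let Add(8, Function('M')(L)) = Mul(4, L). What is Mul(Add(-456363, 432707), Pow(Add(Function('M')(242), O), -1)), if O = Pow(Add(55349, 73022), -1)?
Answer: Rational(-3036744376, 123236161) ≈ -24.642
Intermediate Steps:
O = Rational(1, 128371) (O = Pow(128371, -1) = Rational(1, 128371) ≈ 7.7899e-6)
Function('M')(L) = Add(-8, Mul(4, L))
Mul(Add(-456363, 432707), Pow(Add(Function('M')(242), O), -1)) = Mul(Add(-456363, 432707), Pow(Add(Add(-8, Mul(4, 242)), Rational(1, 128371)), -1)) = Mul(-23656, Pow(Add(Add(-8, 968), Rational(1, 128371)), -1)) = Mul(-23656, Pow(Add(960, Rational(1, 128371)), -1)) = Mul(-23656, Pow(Rational(123236161, 128371), -1)) = Mul(-23656, Rational(128371, 123236161)) = Rational(-3036744376, 123236161)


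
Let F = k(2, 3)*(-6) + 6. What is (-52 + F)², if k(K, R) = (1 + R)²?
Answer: 20164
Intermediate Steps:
F = -90 (F = (1 + 3)²*(-6) + 6 = 4²*(-6) + 6 = 16*(-6) + 6 = -96 + 6 = -90)
(-52 + F)² = (-52 - 90)² = (-142)² = 20164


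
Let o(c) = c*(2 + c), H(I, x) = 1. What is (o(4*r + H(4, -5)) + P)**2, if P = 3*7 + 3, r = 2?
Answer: 15129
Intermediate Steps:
P = 24 (P = 21 + 3 = 24)
(o(4*r + H(4, -5)) + P)**2 = ((4*2 + 1)*(2 + (4*2 + 1)) + 24)**2 = ((8 + 1)*(2 + (8 + 1)) + 24)**2 = (9*(2 + 9) + 24)**2 = (9*11 + 24)**2 = (99 + 24)**2 = 123**2 = 15129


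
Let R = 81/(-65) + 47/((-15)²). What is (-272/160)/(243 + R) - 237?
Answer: -335479179/1415482 ≈ -237.01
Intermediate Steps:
R = -3034/2925 (R = 81*(-1/65) + 47/225 = -81/65 + 47*(1/225) = -81/65 + 47/225 = -3034/2925 ≈ -1.0373)
(-272/160)/(243 + R) - 237 = (-272/160)/(243 - 3034/2925) - 237 = (-272*1/160)/(707741/2925) - 237 = -17/10*2925/707741 - 237 = -9945/1415482 - 237 = -335479179/1415482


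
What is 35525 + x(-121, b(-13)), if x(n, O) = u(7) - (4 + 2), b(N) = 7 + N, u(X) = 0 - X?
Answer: 35512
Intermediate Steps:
u(X) = -X
x(n, O) = -13 (x(n, O) = -1*7 - (4 + 2) = -7 - 1*6 = -7 - 6 = -13)
35525 + x(-121, b(-13)) = 35525 - 13 = 35512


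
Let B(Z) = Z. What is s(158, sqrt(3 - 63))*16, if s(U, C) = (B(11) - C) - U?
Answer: -2352 - 32*I*sqrt(15) ≈ -2352.0 - 123.94*I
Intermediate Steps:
s(U, C) = 11 - C - U (s(U, C) = (11 - C) - U = 11 - C - U)
s(158, sqrt(3 - 63))*16 = (11 - sqrt(3 - 63) - 1*158)*16 = (11 - sqrt(-60) - 158)*16 = (11 - 2*I*sqrt(15) - 158)*16 = (-147 - 2*I*sqrt(15))*16 = -2352 - 32*I*sqrt(15)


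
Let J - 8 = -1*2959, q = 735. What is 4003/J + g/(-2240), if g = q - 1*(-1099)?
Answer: -1027061/472160 ≈ -2.1752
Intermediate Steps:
J = -2951 (J = 8 - 1*2959 = 8 - 2959 = -2951)
g = 1834 (g = 735 - 1*(-1099) = 735 + 1099 = 1834)
4003/J + g/(-2240) = 4003/(-2951) + 1834/(-2240) = 4003*(-1/2951) + 1834*(-1/2240) = -4003/2951 - 131/160 = -1027061/472160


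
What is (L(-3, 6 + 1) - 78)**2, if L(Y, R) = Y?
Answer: 6561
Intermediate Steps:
(L(-3, 6 + 1) - 78)**2 = (-3 - 78)**2 = (-81)**2 = 6561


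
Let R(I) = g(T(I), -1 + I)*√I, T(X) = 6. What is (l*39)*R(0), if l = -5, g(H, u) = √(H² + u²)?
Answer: 0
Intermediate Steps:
R(I) = √I*√(36 + (-1 + I)²) (R(I) = √(6² + (-1 + I)²)*√I = √(36 + (-1 + I)²)*√I = √I*√(36 + (-1 + I)²))
(l*39)*R(0) = (-5*39)*(√0*√(36 + (-1 + 0)²)) = -0*√(36 + (-1)²) = -0*√(36 + 1) = -0*√37 = -195*0 = 0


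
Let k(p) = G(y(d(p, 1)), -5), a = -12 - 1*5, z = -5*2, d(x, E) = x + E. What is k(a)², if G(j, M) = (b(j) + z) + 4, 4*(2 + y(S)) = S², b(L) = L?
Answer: 3136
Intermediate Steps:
d(x, E) = E + x
z = -10
a = -17 (a = -12 - 5 = -17)
y(S) = -2 + S²/4
G(j, M) = -6 + j (G(j, M) = (j - 10) + 4 = (-10 + j) + 4 = -6 + j)
k(p) = -8 + (1 + p)²/4 (k(p) = -6 + (-2 + (1 + p)²/4) = -8 + (1 + p)²/4)
k(a)² = (-8 + (1 - 17)²/4)² = (-8 + (¼)*(-16)²)² = (-8 + (¼)*256)² = (-8 + 64)² = 56² = 3136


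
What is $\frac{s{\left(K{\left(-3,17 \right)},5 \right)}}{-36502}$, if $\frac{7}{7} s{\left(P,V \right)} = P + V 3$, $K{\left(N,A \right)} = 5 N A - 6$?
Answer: $\frac{123}{18251} \approx 0.0067394$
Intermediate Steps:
$K{\left(N,A \right)} = -6 + 5 A N$ ($K{\left(N,A \right)} = 5 A N - 6 = -6 + 5 A N$)
$s{\left(P,V \right)} = P + 3 V$ ($s{\left(P,V \right)} = P + V 3 = P + 3 V$)
$\frac{s{\left(K{\left(-3,17 \right)},5 \right)}}{-36502} = \frac{\left(-6 + 5 \cdot 17 \left(-3\right)\right) + 3 \cdot 5}{-36502} = \left(\left(-6 - 255\right) + 15\right) \left(- \frac{1}{36502}\right) = \left(-261 + 15\right) \left(- \frac{1}{36502}\right) = \left(-246\right) \left(- \frac{1}{36502}\right) = \frac{123}{18251}$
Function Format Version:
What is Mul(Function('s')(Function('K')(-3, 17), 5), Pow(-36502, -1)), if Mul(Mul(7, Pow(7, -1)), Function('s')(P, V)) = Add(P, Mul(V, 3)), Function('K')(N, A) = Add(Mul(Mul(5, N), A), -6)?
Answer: Rational(123, 18251) ≈ 0.0067394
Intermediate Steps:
Function('K')(N, A) = Add(-6, Mul(5, A, N)) (Function('K')(N, A) = Add(Mul(5, A, N), -6) = Add(-6, Mul(5, A, N)))
Function('s')(P, V) = Add(P, Mul(3, V)) (Function('s')(P, V) = Add(P, Mul(V, 3)) = Add(P, Mul(3, V)))
Mul(Function('s')(Function('K')(-3, 17), 5), Pow(-36502, -1)) = Mul(Add(Add(-6, Mul(5, 17, -3)), Mul(3, 5)), Pow(-36502, -1)) = Mul(Add(Add(-6, -255), 15), Rational(-1, 36502)) = Mul(Add(-261, 15), Rational(-1, 36502)) = Mul(-246, Rational(-1, 36502)) = Rational(123, 18251)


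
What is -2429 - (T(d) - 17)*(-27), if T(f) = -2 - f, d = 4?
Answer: -3050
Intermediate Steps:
-2429 - (T(d) - 17)*(-27) = -2429 - ((-2 - 1*4) - 17)*(-27) = -2429 - ((-2 - 4) - 17)*(-27) = -2429 - (-6 - 17)*(-27) = -2429 - (-23)*(-27) = -2429 - 1*621 = -2429 - 621 = -3050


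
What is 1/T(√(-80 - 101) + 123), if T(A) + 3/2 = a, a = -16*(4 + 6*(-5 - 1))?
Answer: 2/1021 ≈ 0.0019589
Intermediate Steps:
a = 512 (a = -16*(4 + 6*(-6)) = -16*(4 - 36) = -16*(-32) = 512)
T(A) = 1021/2 (T(A) = -3/2 + 512 = 1021/2)
1/T(√(-80 - 101) + 123) = 1/(1021/2) = 2/1021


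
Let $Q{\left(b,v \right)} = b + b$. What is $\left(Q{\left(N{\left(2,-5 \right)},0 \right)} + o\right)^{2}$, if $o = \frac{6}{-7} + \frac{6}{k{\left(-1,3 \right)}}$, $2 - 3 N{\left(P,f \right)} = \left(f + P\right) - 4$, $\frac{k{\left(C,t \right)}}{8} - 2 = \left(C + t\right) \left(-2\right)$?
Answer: $\frac{71289}{3136} \approx 22.732$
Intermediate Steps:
$k{\left(C,t \right)} = 16 - 16 C - 16 t$ ($k{\left(C,t \right)} = 16 + 8 \left(C + t\right) \left(-2\right) = 16 + 8 \left(- 2 C - 2 t\right) = 16 - \left(16 C + 16 t\right) = 16 - 16 C - 16 t$)
$N{\left(P,f \right)} = 2 - \frac{P}{3} - \frac{f}{3}$ ($N{\left(P,f \right)} = \frac{2}{3} - \frac{\left(f + P\right) - 4}{3} = \frac{2}{3} - \frac{\left(P + f\right) - 4}{3} = \frac{2}{3} - \frac{-4 + P + f}{3} = \frac{2}{3} - \left(- \frac{4}{3} + \frac{P}{3} + \frac{f}{3}\right) = 2 - \frac{P}{3} - \frac{f}{3}$)
$o = - \frac{69}{56}$ ($o = \frac{6}{-7} + \frac{6}{16 - -16 - 48} = 6 \left(- \frac{1}{7}\right) + \frac{6}{16 + 16 - 48} = - \frac{6}{7} + \frac{6}{-16} = - \frac{6}{7} + 6 \left(- \frac{1}{16}\right) = - \frac{6}{7} - \frac{3}{8} = - \frac{69}{56} \approx -1.2321$)
$Q{\left(b,v \right)} = 2 b$
$\left(Q{\left(N{\left(2,-5 \right)},0 \right)} + o\right)^{2} = \left(2 \left(2 - \frac{2}{3} - - \frac{5}{3}\right) - \frac{69}{56}\right)^{2} = \left(2 \left(2 - \frac{2}{3} + \frac{5}{3}\right) - \frac{69}{56}\right)^{2} = \left(2 \cdot 3 - \frac{69}{56}\right)^{2} = \left(6 - \frac{69}{56}\right)^{2} = \left(\frac{267}{56}\right)^{2} = \frac{71289}{3136}$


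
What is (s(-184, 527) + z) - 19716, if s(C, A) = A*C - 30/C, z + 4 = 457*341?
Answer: 3601723/92 ≈ 39149.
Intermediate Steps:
z = 155833 (z = -4 + 457*341 = -4 + 155837 = 155833)
s(C, A) = -30/C + A*C
(s(-184, 527) + z) - 19716 = ((-30/(-184) + 527*(-184)) + 155833) - 19716 = ((-30*(-1/184) - 96968) + 155833) - 19716 = ((15/92 - 96968) + 155833) - 19716 = (-8921041/92 + 155833) - 19716 = 5415595/92 - 19716 = 3601723/92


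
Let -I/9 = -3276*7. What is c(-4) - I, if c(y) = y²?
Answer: -206372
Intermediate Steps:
I = 206388 (I = -(-29484)*7 = -9*(-22932) = 206388)
c(-4) - I = (-4)² - 1*206388 = 16 - 206388 = -206372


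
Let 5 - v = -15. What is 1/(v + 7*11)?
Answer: 1/97 ≈ 0.010309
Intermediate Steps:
v = 20 (v = 5 - 1*(-15) = 5 + 15 = 20)
1/(v + 7*11) = 1/(20 + 7*11) = 1/(20 + 77) = 1/97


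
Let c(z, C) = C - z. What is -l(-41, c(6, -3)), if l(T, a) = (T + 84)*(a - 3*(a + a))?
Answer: -1935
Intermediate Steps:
l(T, a) = -5*a*(84 + T) (l(T, a) = (84 + T)*(a - 6*a) = (84 + T)*(-5*a) = -5*a*(84 + T))
-l(-41, c(6, -3)) = -(-5)*(-3 - 1*6)*(84 - 41) = -(-5)*(-3 - 6)*43 = -(-5)*(-9)*43 = -1*1935 = -1935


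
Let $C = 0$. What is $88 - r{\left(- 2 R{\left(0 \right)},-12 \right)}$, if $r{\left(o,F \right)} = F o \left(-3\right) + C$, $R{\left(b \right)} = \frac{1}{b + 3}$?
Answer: $112$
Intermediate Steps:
$R{\left(b \right)} = \frac{1}{3 + b}$
$r{\left(o,F \right)} = - 3 F o$ ($r{\left(o,F \right)} = F o \left(-3\right) + 0 = - 3 F o + 0 = - 3 F o$)
$88 - r{\left(- 2 R{\left(0 \right)},-12 \right)} = 88 - \left(-3\right) \left(-12\right) \left(- \frac{2}{3 + 0}\right) = 88 - \left(-3\right) \left(-12\right) \left(- \frac{2}{3}\right) = 88 - -24 = 88 + 24 = 112$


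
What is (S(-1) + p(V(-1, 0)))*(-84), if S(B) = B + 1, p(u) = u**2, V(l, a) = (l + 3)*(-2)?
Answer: -1344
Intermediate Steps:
V(l, a) = -6 - 2*l (V(l, a) = (3 + l)*(-2) = -6 - 2*l)
S(B) = 1 + B
(S(-1) + p(V(-1, 0)))*(-84) = ((1 - 1) + (-6 - 2*(-1))**2)*(-84) = (0 + (-6 + 2)**2)*(-84) = (0 + (-4)**2)*(-84) = (0 + 16)*(-84) = 16*(-84) = -1344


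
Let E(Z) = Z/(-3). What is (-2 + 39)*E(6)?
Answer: -74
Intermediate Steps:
E(Z) = -Z/3 (E(Z) = Z*(-⅓) = -Z/3)
(-2 + 39)*E(6) = (-2 + 39)*(-⅓*6) = 37*(-2) = -74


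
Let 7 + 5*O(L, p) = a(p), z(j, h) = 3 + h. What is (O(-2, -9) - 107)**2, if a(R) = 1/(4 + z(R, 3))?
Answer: 29365561/2500 ≈ 11746.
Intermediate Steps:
a(R) = 1/10 (a(R) = 1/(4 + (3 + 3)) = 1/(4 + 6) = 1/10)
O(L, p) = -69/50 (O(L, p) = -7/5 + (1/5)*(1/10) = -7/5 + 1/50 = -69/50)
(O(-2, -9) - 107)**2 = (-69/50 - 107)**2 = (-5419/50)**2 = 29365561/2500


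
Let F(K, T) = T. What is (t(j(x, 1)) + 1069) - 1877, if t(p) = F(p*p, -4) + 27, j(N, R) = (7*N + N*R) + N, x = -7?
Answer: -785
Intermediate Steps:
j(N, R) = 8*N + N*R
t(p) = 23 (t(p) = -4 + 27 = 23)
(t(j(x, 1)) + 1069) - 1877 = (23 + 1069) - 1877 = 1092 - 1877 = -785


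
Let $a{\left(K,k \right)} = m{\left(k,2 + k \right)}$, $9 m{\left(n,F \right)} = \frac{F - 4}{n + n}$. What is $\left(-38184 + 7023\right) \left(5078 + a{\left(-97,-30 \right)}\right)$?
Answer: $- \frac{7120683206}{45} \approx -1.5824 \cdot 10^{8}$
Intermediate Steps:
$m{\left(n,F \right)} = \frac{-4 + F}{18 n}$ ($m{\left(n,F \right)} = \frac{\left(F - 4\right) \frac{1}{n + n}}{9} = \frac{\left(-4 + F\right) \frac{1}{2 n}}{9} = \frac{\frac{1}{2} \frac{1}{n} \left(-4 + F\right)}{9} = \frac{-4 + F}{18 n}$)
$a{\left(K,k \right)} = \frac{-2 + k}{18 k}$ ($a{\left(K,k \right)} = \frac{-4 + \left(2 + k\right)}{18 k} = \frac{-2 + k}{18 k}$)
$\left(-38184 + 7023\right) \left(5078 + a{\left(-97,-30 \right)}\right) = \left(-38184 + 7023\right) \left(5078 + \frac{-2 - 30}{18 \left(-30\right)}\right) = - 31161 \left(5078 + \frac{1}{18} \left(- \frac{1}{30}\right) \left(-32\right)\right) = - 31161 \left(5078 + \frac{8}{135}\right) = \left(-31161\right) \frac{685538}{135} = - \frac{7120683206}{45}$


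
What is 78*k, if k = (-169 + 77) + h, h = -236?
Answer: -25584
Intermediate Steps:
k = -328 (k = (-169 + 77) - 236 = -92 - 236 = -328)
78*k = 78*(-328) = -25584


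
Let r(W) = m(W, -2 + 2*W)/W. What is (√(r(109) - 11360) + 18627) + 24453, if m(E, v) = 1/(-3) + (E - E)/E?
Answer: 43080 + I*√1214713767/327 ≈ 43080.0 + 106.58*I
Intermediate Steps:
m(E, v) = -⅓ (m(E, v) = 1*(-⅓) + 0/E = -⅓ + 0 = -⅓)
r(W) = -1/(3*W)
(√(r(109) - 11360) + 18627) + 24453 = (√(-⅓/109 - 11360) + 18627) + 24453 = (√(-⅓*1/109 - 11360) + 18627) + 24453 = (√(-1/327 - 11360) + 18627) + 24453 = (√(-3714721/327) + 18627) + 24453 = (I*√1214713767/327 + 18627) + 24453 = (18627 + I*√1214713767/327) + 24453 = 43080 + I*√1214713767/327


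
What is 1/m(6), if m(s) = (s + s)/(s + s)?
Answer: 1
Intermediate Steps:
m(s) = 1 (m(s) = (2*s)/((2*s)) = (2*s)*(1/(2*s)) = 1)
1/m(6) = 1/1 = 1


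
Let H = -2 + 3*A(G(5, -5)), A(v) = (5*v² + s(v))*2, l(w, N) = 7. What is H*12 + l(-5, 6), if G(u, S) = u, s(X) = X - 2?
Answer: 9199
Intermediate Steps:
s(X) = -2 + X
A(v) = -4 + 2*v + 10*v² (A(v) = (5*v² + (-2 + v))*2 = (-2 + v + 5*v²)*2 = -4 + 2*v + 10*v²)
H = 766 (H = -2 + 3*(-4 + 2*5 + 10*5²) = -2 + 3*(-4 + 10 + 10*25) = -2 + 3*(-4 + 10 + 250) = -2 + 3*256 = -2 + 768 = 766)
H*12 + l(-5, 6) = 766*12 + 7 = 9192 + 7 = 9199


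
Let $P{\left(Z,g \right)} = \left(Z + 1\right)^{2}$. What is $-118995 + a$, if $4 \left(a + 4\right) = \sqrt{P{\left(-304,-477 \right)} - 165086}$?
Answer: $-118999 + \frac{i \sqrt{73277}}{4} \approx -1.19 \cdot 10^{5} + 67.674 i$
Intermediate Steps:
$P{\left(Z,g \right)} = \left(1 + Z\right)^{2}$
$a = -4 + \frac{i \sqrt{73277}}{4}$ ($a = -4 + \frac{\sqrt{\left(1 - 304\right)^{2} - 165086}}{4} = -4 + \frac{\sqrt{\left(-303\right)^{2} - 165086}}{4} = -4 + \frac{\sqrt{91809 - 165086}}{4} = -4 + \frac{\sqrt{-73277}}{4} = -4 + \frac{i \sqrt{73277}}{4} \approx -4.0 + 67.674 i$)
$-118995 + a = -118995 - \left(4 - \frac{i \sqrt{73277}}{4}\right) = -118999 + \frac{i \sqrt{73277}}{4}$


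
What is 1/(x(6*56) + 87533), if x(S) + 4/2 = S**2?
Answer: 1/200427 ≈ 4.9893e-6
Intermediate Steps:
x(S) = -2 + S**2
1/(x(6*56) + 87533) = 1/((-2 + (6*56)**2) + 87533) = 1/((-2 + 336**2) + 87533) = 1/((-2 + 112896) + 87533) = 1/(112894 + 87533) = 1/200427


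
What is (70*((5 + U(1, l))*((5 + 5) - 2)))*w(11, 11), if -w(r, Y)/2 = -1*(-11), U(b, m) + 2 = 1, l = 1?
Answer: -49280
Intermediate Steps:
U(b, m) = -1 (U(b, m) = -2 + 1 = -1)
w(r, Y) = -22 (w(r, Y) = -(-2)*(-11) = -2*11 = -22)
(70*((5 + U(1, l))*((5 + 5) - 2)))*w(11, 11) = (70*((5 - 1)*((5 + 5) - 2)))*(-22) = (70*(4*(10 - 2)))*(-22) = (70*(4*8))*(-22) = (70*32)*(-22) = 2240*(-22) = -49280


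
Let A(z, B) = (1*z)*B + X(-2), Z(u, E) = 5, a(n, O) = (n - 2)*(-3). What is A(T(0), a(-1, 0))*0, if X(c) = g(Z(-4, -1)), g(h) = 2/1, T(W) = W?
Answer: 0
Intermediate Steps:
a(n, O) = 6 - 3*n (a(n, O) = (-2 + n)*(-3) = 6 - 3*n)
g(h) = 2 (g(h) = 2*1 = 2)
X(c) = 2
A(z, B) = 2 + B*z (A(z, B) = (1*z)*B + 2 = z*B + 2 = B*z + 2 = 2 + B*z)
A(T(0), a(-1, 0))*0 = (2 + (6 - 3*(-1))*0)*0 = (2 + (6 + 3)*0)*0 = (2 + 9*0)*0 = (2 + 0)*0 = 2*0 = 0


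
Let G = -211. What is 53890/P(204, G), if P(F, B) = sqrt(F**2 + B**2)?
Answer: 53890*sqrt(86137)/86137 ≈ 183.62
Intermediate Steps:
P(F, B) = sqrt(B**2 + F**2)
53890/P(204, G) = 53890/(sqrt((-211)**2 + 204**2)) = 53890/(sqrt(44521 + 41616)) = 53890/(sqrt(86137)) = 53890*(sqrt(86137)/86137) = 53890*sqrt(86137)/86137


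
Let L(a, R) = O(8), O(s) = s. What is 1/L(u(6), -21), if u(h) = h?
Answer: 1/8 ≈ 0.12500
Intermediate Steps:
L(a, R) = 8
1/L(u(6), -21) = 1/8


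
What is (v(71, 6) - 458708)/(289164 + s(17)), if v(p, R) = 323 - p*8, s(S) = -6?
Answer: -458953/289158 ≈ -1.5872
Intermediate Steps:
v(p, R) = 323 - 8*p
(v(71, 6) - 458708)/(289164 + s(17)) = ((323 - 8*71) - 458708)/(289164 - 6) = ((323 - 568) - 458708)/289158 = (-245 - 458708)*(1/289158) = -458953*1/289158 = -458953/289158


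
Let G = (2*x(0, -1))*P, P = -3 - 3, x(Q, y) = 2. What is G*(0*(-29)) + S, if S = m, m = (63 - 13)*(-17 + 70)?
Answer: 2650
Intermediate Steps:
P = -6
m = 2650 (m = 50*53 = 2650)
G = -24 (G = (2*2)*(-6) = 4*(-6) = -24)
S = 2650
G*(0*(-29)) + S = -0*(-29) + 2650 = -24*0 + 2650 = 0 + 2650 = 2650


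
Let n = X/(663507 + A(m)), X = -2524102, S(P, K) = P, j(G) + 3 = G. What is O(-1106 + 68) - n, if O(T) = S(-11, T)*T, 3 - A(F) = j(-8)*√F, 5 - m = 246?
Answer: 24770435706306/2168697287 - 136774*I*√241/2168697287 ≈ 11422.0 - 0.00097907*I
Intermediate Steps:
m = -241 (m = 5 - 1*246 = 5 - 246 = -241)
j(G) = -3 + G
A(F) = 3 + 11*√F (A(F) = 3 - (-3 - 8)*√F = 3 - (-11)*√F = 3 + 11*√F)
O(T) = -11*T
n = -2524102/(663510 + 11*I*√241) (n = -2524102/(663507 + (3 + 11*√(-241))) = -2524102/(663507 + (3 + 11*(I*√241))) = -2524102/(663507 + (3 + 11*I*√241)) = -2524102/(663510 + 11*I*√241) ≈ -3.8042 + 0.00097907*I)
O(-1106 + 68) - n = -11*(-1106 + 68) - (-8250083340/2168697287 + 136774*I*√241/2168697287) = -11*(-1038) + (8250083340/2168697287 - 136774*I*√241/2168697287) = 11418 + (8250083340/2168697287 - 136774*I*√241/2168697287) = 24770435706306/2168697287 - 136774*I*√241/2168697287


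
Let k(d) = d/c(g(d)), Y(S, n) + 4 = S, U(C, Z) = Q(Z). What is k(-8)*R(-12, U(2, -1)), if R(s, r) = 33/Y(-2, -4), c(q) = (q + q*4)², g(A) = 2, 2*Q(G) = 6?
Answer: 11/25 ≈ 0.44000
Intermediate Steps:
Q(G) = 3 (Q(G) = (½)*6 = 3)
U(C, Z) = 3
Y(S, n) = -4 + S
c(q) = 25*q² (c(q) = (q + 4*q)² = (5*q)² = 25*q²)
k(d) = d/100 (k(d) = d/((25*2²)) = d/((25*4)) = d/100)
R(s, r) = -11/2 (R(s, r) = 33/(-4 - 2) = 33/(-6) = 33*(-⅙) = -11/2)
k(-8)*R(-12, U(2, -1)) = ((1/100)*(-8))*(-11/2) = -2/25*(-11/2) = 11/25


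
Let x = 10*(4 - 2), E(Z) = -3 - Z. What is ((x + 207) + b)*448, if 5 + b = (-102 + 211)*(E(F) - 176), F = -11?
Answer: -8104320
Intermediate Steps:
x = 20 (x = 10*2 = 20)
b = -18317 (b = -5 + (-102 + 211)*((-3 - 1*(-11)) - 176) = -5 + 109*((-3 + 11) - 176) = -5 + 109*(8 - 176) = -5 + 109*(-168) = -5 - 18312 = -18317)
((x + 207) + b)*448 = ((20 + 207) - 18317)*448 = (227 - 18317)*448 = -18090*448 = -8104320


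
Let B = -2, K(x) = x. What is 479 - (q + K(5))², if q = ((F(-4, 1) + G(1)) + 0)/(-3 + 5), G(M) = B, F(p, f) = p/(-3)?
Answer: 4115/9 ≈ 457.22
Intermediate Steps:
F(p, f) = -p/3 (F(p, f) = p*(-⅓) = -p/3)
G(M) = -2
q = -⅓ (q = ((-⅓*(-4) - 2) + 0)/(-3 + 5) = ((4/3 - 2) + 0)/2 = (-⅔ + 0)*(½) = -⅔*½ = -⅓ ≈ -0.33333)
479 - (q + K(5))² = 479 - (-⅓ + 5)² = 479 - (14/3)² = 479 - 1*196/9 = 479 - 196/9 = 4115/9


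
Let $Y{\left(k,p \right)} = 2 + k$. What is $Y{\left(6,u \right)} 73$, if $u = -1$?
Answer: $584$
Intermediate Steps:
$Y{\left(6,u \right)} 73 = \left(2 + 6\right) 73 = 8 \cdot 73 = 584$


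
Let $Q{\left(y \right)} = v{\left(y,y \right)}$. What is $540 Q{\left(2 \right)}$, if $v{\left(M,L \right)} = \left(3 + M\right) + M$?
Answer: $3780$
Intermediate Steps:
$v{\left(M,L \right)} = 3 + 2 M$
$Q{\left(y \right)} = 3 + 2 y$
$540 Q{\left(2 \right)} = 540 \left(3 + 2 \cdot 2\right) = 540 \left(3 + 4\right) = 540 \cdot 7 = 3780$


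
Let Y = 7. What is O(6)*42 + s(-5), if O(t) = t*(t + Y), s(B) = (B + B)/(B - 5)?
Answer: 3277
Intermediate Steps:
s(B) = 2*B/(-5 + B) (s(B) = (2*B)/(-5 + B) = 2*B/(-5 + B))
O(t) = t*(7 + t) (O(t) = t*(t + 7) = t*(7 + t))
O(6)*42 + s(-5) = (6*(7 + 6))*42 + 2*(-5)/(-5 - 5) = (6*13)*42 + 2*(-5)/(-10) = 78*42 + 2*(-5)*(-⅒) = 3276 + 1 = 3277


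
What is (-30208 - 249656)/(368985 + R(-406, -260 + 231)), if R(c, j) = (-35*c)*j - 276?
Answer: 21528/3337 ≈ 6.4513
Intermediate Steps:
R(c, j) = -276 - 35*c*j (R(c, j) = -35*c*j - 276 = -276 - 35*c*j)
(-30208 - 249656)/(368985 + R(-406, -260 + 231)) = (-30208 - 249656)/(368985 + (-276 - 35*(-406)*(-260 + 231))) = -279864/(368985 + (-276 - 35*(-406)*(-29))) = -279864/(368985 + (-276 - 412090)) = -279864/(368985 - 412366) = -279864/(-43381) = -279864*(-1/43381) = 21528/3337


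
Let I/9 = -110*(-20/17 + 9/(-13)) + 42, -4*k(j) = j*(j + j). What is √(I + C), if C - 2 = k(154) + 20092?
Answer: 2*√127769161/221 ≈ 102.29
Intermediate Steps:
k(j) = -j²/2 (k(j) = -j*(j + j)/4 = -j*2*j/4 = -j²/2)
I = 492408/221 (I = 9*(-110*(-20/17 + 9/(-13)) + 42) = 9*(-110*(-20*1/17 + 9*(-1/13)) + 42) = 9*(-110*(-20/17 - 9/13) + 42) = 9*(-110*(-413/221) + 42) = 9*(45430/221 + 42) = 9*(54712/221) = 492408/221 ≈ 2228.1)
C = 8236 (C = 2 + (-½*154² + 20092) = 2 + (-½*23716 + 20092) = 2 + (-11858 + 20092) = 2 + 8234 = 8236)
√(I + C) = √(492408/221 + 8236) = √(2312564/221) = 2*√127769161/221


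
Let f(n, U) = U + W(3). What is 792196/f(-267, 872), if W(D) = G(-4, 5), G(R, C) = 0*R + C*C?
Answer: 792196/897 ≈ 883.16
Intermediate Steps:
G(R, C) = C² (G(R, C) = 0 + C² = C²)
W(D) = 25 (W(D) = 5² = 25)
f(n, U) = 25 + U (f(n, U) = U + 25 = 25 + U)
792196/f(-267, 872) = 792196/(25 + 872) = 792196/897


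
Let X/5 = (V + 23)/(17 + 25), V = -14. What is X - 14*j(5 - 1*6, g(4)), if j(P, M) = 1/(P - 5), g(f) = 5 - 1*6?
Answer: 143/42 ≈ 3.4048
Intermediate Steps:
g(f) = -1 (g(f) = 5 - 6 = -1)
j(P, M) = 1/(-5 + P)
X = 15/14 (X = 5*((-14 + 23)/(17 + 25)) = 5*(9/42) = 5*(9*(1/42)) = 5*(3/14) = 15/14 ≈ 1.0714)
X - 14*j(5 - 1*6, g(4)) = 15/14 - 14/(-5 + (5 - 1*6)) = 15/14 - 14/(-5 + (5 - 6)) = 15/14 - 14/(-5 - 1) = 15/14 - 14/(-6) = 15/14 - 14*(-⅙) = 15/14 + 7/3 = 143/42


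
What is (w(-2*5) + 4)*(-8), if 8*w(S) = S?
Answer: -22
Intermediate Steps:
w(S) = S/8
(w(-2*5) + 4)*(-8) = ((-2*5)/8 + 4)*(-8) = ((1/8)*(-10) + 4)*(-8) = (-5/4 + 4)*(-8) = (11/4)*(-8) = -22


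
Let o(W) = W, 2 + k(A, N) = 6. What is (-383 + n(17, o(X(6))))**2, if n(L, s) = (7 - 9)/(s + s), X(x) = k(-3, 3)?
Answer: 2350089/16 ≈ 1.4688e+5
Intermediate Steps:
k(A, N) = 4 (k(A, N) = -2 + 6 = 4)
X(x) = 4
n(L, s) = -1/s (n(L, s) = -2*1/(2*s) = -1/s)
(-383 + n(17, o(X(6))))**2 = (-383 - 1/4)**2 = (-1533/4)**2 = 2350089/16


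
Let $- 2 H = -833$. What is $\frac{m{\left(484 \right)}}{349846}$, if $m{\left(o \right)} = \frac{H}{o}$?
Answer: $\frac{119}{48378704} \approx 2.4598 \cdot 10^{-6}$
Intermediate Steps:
$H = \frac{833}{2}$ ($H = \left(- \frac{1}{2}\right) \left(-833\right) = \frac{833}{2} \approx 416.5$)
$m{\left(o \right)} = \frac{833}{2 o}$
$\frac{m{\left(484 \right)}}{349846} = \frac{\frac{833}{2} \cdot \frac{1}{484}}{349846} = \frac{833}{2} \cdot \frac{1}{484} \cdot \frac{1}{349846} = \frac{833}{968} \cdot \frac{1}{349846} = \frac{119}{48378704}$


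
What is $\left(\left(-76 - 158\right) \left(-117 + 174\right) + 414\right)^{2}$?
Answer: $167029776$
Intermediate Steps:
$\left(\left(-76 - 158\right) \left(-117 + 174\right) + 414\right)^{2} = \left(\left(-234\right) 57 + 414\right)^{2} = \left(-13338 + 414\right)^{2} = \left(-12924\right)^{2} = 167029776$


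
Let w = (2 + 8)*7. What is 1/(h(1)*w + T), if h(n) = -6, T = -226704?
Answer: -1/227124 ≈ -4.4029e-6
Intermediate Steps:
w = 70 (w = 10*7 = 70)
1/(h(1)*w + T) = 1/(-6*70 - 226704) = 1/(-420 - 226704) = 1/(-227124) = -1/227124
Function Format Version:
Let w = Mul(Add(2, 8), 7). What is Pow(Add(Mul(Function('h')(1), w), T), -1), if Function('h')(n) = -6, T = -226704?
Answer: Rational(-1, 227124) ≈ -4.4029e-6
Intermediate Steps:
w = 70 (w = Mul(10, 7) = 70)
Pow(Add(Mul(Function('h')(1), w), T), -1) = Pow(Add(Mul(-6, 70), -226704), -1) = Pow(Add(-420, -226704), -1) = Pow(-227124, -1) = Rational(-1, 227124)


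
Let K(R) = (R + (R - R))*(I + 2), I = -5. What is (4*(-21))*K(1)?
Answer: 252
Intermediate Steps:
K(R) = -3*R (K(R) = (R + (R - R))*(-5 + 2) = (R + 0)*(-3) = R*(-3) = -3*R)
(4*(-21))*K(1) = (4*(-21))*(-3*1) = -84*(-3) = 252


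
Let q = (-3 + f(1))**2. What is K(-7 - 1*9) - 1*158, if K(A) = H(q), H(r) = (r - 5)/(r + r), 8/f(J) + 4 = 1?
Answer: -45540/289 ≈ -157.58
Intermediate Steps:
f(J) = -8/3 (f(J) = 8/(-4 + 1) = 8/(-3) = 8*(-1/3) = -8/3)
q = 289/9 (q = (-3 - 8/3)**2 = (-17/3)**2 = 289/9 ≈ 32.111)
H(r) = (-5 + r)/(2*r) (H(r) = (-5 + r)/((2*r)) = (-5 + r)*(1/(2*r)) = (-5 + r)/(2*r))
K(A) = 122/289 (K(A) = (-5 + 289/9)/(2*(289/9)) = (1/2)*(9/289)*(244/9) = 122/289)
K(-7 - 1*9) - 1*158 = 122/289 - 1*158 = 122/289 - 158 = -45540/289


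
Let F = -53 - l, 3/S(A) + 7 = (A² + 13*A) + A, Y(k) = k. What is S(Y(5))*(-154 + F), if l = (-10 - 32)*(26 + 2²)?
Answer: 3159/88 ≈ 35.898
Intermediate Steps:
l = -1260 (l = -42*(26 + 4) = -42*30 = -1260)
S(A) = 3/(-7 + A² + 14*A) (S(A) = 3/(-7 + ((A² + 13*A) + A)) = 3/(-7 + (A² + 14*A)) = 3/(-7 + A² + 14*A))
F = 1207 (F = -53 - 1*(-1260) = -53 + 1260 = 1207)
S(Y(5))*(-154 + F) = (3/(-7 + 5² + 14*5))*(-154 + 1207) = (3/(-7 + 25 + 70))*1053 = (3/88)*1053 = 3159/88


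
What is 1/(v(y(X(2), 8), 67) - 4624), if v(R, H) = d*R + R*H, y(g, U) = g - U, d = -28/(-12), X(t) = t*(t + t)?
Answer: -1/4624 ≈ -0.00021626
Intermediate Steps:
X(t) = 2*t**2 (X(t) = t*(2*t) = 2*t**2)
d = 7/3 (d = -28*(-1/12) = 7/3 ≈ 2.3333)
v(R, H) = 7*R/3 + H*R (v(R, H) = 7*R/3 + R*H = 7*R/3 + H*R)
1/(v(y(X(2), 8), 67) - 4624) = 1/((2*2**2 - 1*8)*(7 + 3*67)/3 - 4624) = 1/((2*4 - 8)*(7 + 201)/3 - 4624) = 1/((1/3)*(8 - 8)*208 - 4624) = 1/((1/3)*0*208 - 4624) = 1/(0 - 4624) = 1/(-4624) = -1/4624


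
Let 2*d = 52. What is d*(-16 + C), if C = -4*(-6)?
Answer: 208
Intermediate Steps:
C = 24
d = 26 (d = (½)*52 = 26)
d*(-16 + C) = 26*(-16 + 24) = 26*8 = 208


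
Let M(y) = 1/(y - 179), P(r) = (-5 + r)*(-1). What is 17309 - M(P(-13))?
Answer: 2786750/161 ≈ 17309.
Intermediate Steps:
P(r) = 5 - r
M(y) = 1/(-179 + y)
17309 - M(P(-13)) = 17309 - 1/(-179 + (5 - 1*(-13))) = 17309 - 1/(-179 + (5 + 13)) = 17309 - 1/(-179 + 18) = 17309 - 1/(-161) = 17309 - 1*(-1/161) = 17309 + 1/161 = 2786750/161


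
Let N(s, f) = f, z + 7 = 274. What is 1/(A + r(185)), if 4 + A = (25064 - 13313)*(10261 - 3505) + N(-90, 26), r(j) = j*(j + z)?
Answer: 1/79473398 ≈ 1.2583e-8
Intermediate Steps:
z = 267 (z = -7 + 274 = 267)
r(j) = j*(267 + j) (r(j) = j*(j + 267) = j*(267 + j))
A = 79389778 (A = -4 + ((25064 - 13313)*(10261 - 3505) + 26) = -4 + (11751*6756 + 26) = -4 + (79389756 + 26) = -4 + 79389782 = 79389778)
1/(A + r(185)) = 1/(79389778 + 185*(267 + 185)) = 1/(79389778 + 185*452) = 1/(79389778 + 83620) = 1/79473398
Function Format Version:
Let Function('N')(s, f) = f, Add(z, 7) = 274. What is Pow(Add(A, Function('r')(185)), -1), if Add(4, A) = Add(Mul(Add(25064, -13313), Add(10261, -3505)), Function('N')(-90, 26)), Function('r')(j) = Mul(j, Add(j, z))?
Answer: Rational(1, 79473398) ≈ 1.2583e-8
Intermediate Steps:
z = 267 (z = Add(-7, 274) = 267)
Function('r')(j) = Mul(j, Add(267, j)) (Function('r')(j) = Mul(j, Add(j, 267)) = Mul(j, Add(267, j)))
A = 79389778 (A = Add(-4, Add(Mul(Add(25064, -13313), Add(10261, -3505)), 26)) = Add(-4, Add(Mul(11751, 6756), 26)) = Add(-4, Add(79389756, 26)) = Add(-4, 79389782) = 79389778)
Pow(Add(A, Function('r')(185)), -1) = Pow(Add(79389778, Mul(185, Add(267, 185))), -1) = Pow(Add(79389778, Mul(185, 452)), -1) = Pow(Add(79389778, 83620), -1) = Pow(79473398, -1) = Rational(1, 79473398)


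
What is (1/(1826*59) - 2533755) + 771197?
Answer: -189887423571/107734 ≈ -1.7626e+6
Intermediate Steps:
(1/(1826*59) - 2533755) + 771197 = (1/107734 - 2533755) + 771197 = -272971561169/107734 + 771197 = -189887423571/107734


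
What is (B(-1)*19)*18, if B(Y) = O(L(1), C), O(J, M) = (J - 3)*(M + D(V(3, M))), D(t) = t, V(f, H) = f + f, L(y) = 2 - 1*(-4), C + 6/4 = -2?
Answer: 2565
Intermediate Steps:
C = -7/2 (C = -3/2 - 2 = -7/2 ≈ -3.5000)
L(y) = 6 (L(y) = 2 + 4 = 6)
V(f, H) = 2*f
O(J, M) = (-3 + J)*(6 + M) (O(J, M) = (J - 3)*(M + 2*3) = (-3 + J)*(M + 6) = (-3 + J)*(6 + M))
B(Y) = 15/2 (B(Y) = -18 - 3*(-7/2) + 6*6 + 6*(-7/2) = -18 + 21/2 + 36 - 21 = 15/2)
(B(-1)*19)*18 = ((15/2)*19)*18 = (285/2)*18 = 2565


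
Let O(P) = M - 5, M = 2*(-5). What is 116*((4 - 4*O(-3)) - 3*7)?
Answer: 4988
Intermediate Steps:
M = -10
O(P) = -15 (O(P) = -10 - 5 = -15)
116*((4 - 4*O(-3)) - 3*7) = 116*((4 - 4*(-15)) - 3*7) = 116*((4 + 60) - 21) = 116*(64 - 21) = 116*43 = 4988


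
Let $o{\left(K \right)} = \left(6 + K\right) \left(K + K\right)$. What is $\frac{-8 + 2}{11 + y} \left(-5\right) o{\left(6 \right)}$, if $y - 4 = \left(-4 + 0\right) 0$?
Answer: $288$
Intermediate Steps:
$o{\left(K \right)} = 2 K \left(6 + K\right)$ ($o{\left(K \right)} = \left(6 + K\right) 2 K = 2 K \left(6 + K\right)$)
$y = 4$ ($y = 4 + \left(-4 + 0\right) 0 = 4 - 0 = 4 + 0 = 4$)
$\frac{-8 + 2}{11 + y} \left(-5\right) o{\left(6 \right)} = \frac{-8 + 2}{11 + 4} \left(-5\right) 2 \cdot 6 \left(6 + 6\right) = - \frac{6}{15} \left(-5\right) 2 \cdot 6 \cdot 12 = \left(-6\right) \frac{1}{15} \left(-5\right) 144 = \left(- \frac{2}{5}\right) \left(-5\right) 144 = 2 \cdot 144 = 288$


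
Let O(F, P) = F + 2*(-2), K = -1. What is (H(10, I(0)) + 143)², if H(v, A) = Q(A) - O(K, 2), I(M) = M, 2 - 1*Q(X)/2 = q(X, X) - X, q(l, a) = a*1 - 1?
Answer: 23716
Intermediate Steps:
q(l, a) = -1 + a (q(l, a) = a - 1 = -1 + a)
O(F, P) = -4 + F (O(F, P) = F - 4 = -4 + F)
Q(X) = 6 (Q(X) = 4 - 2*((-1 + X) - X) = 4 - 2*(-1) = 4 + 2 = 6)
H(v, A) = 11 (H(v, A) = 6 - (-4 - 1) = 6 - 1*(-5) = 6 + 5 = 11)
(H(10, I(0)) + 143)² = (11 + 143)² = 154² = 23716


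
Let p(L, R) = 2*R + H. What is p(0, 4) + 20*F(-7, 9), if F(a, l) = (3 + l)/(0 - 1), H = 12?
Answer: -220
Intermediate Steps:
p(L, R) = 12 + 2*R (p(L, R) = 2*R + 12 = 12 + 2*R)
F(a, l) = -3 - l (F(a, l) = (3 + l)/(-1) = (3 + l)*(-1) = -3 - l)
p(0, 4) + 20*F(-7, 9) = (12 + 2*4) + 20*(-3 - 1*9) = (12 + 8) + 20*(-3 - 9) = 20 + 20*(-12) = 20 - 240 = -220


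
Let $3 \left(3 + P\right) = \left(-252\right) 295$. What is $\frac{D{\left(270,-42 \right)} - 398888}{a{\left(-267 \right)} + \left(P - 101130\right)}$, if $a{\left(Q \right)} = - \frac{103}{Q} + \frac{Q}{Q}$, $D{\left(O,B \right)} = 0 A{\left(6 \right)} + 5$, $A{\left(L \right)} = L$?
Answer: $\frac{106501761}{33618401} \approx 3.168$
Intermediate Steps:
$P = -24783$ ($P = -3 + \frac{\left(-252\right) 295}{3} = -3 + \frac{1}{3} \left(-74340\right) = -3 - 24780 = -24783$)
$D{\left(O,B \right)} = 5$ ($D{\left(O,B \right)} = 0 \cdot 6 + 5 = 0 + 5 = 5$)
$a{\left(Q \right)} = 1 - \frac{103}{Q}$ ($a{\left(Q \right)} = - \frac{103}{Q} + 1 = 1 - \frac{103}{Q}$)
$\frac{D{\left(270,-42 \right)} - 398888}{a{\left(-267 \right)} + \left(P - 101130\right)} = \frac{5 - 398888}{\frac{-103 - 267}{-267} - 125913} = - \frac{398883}{\left(- \frac{1}{267}\right) \left(-370\right) - 125913} = - \frac{398883}{\frac{370}{267} - 125913} = - \frac{398883}{- \frac{33618401}{267}} = \left(-398883\right) \left(- \frac{267}{33618401}\right) = \frac{106501761}{33618401}$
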